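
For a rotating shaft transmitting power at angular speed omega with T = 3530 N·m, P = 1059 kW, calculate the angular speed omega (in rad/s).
Model: a rotating shaft transmitting power at angular speed omega, so P = T·omega.
Solve for omega: omega = P / T.
Convert to SI units:
  P = 1059 kW = 1.059 × 10⁶ W
Substitute:
  omega = (1.059 × 10⁶) / 3530
  omega = 300 rad/s
Final answer: omega = 300 rad/s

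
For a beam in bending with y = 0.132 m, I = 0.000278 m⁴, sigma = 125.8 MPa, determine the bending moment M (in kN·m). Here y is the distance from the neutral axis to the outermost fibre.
Model: a beam in bending, so sigma = (M·y) / I.
Solve for M: M = (sigma·I) / y.
Convert to SI units:
  sigma = 125.8 MPa = 1.258 × 10⁸ Pa
Substitute:
  M = ((1.258 × 10⁸) × 0.000278) / 0.132
  M = 264900 N·m
Convert: M = 264900 N·m = 264.9 kN·m
Final answer: M = 264.9 kN·m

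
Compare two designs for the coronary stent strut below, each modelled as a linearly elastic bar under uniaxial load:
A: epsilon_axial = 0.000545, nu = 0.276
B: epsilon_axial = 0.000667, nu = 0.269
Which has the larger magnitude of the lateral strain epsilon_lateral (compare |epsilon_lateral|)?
Model: a linearly elastic bar under uniaxial load, so epsilon_lateral = -nu·epsilon_axial (SI units).
  A: epsilon_lateral = -(0.276 × 0.000545) = -0.0001504
  B: epsilon_lateral = -(0.269 × 0.000667) = -0.0001794
|epsilon_lateral|: A = 0.0001504, B = 0.0001794, so B is larger in magnitude.
Final answer: B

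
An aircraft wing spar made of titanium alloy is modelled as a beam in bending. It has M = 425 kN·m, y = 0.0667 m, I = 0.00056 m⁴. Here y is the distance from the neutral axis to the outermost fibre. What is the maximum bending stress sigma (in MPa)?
Model: a beam in bending, so sigma = (M·y) / I.
Convert to SI units:
  M = 425 kN·m = 425000 N·m
Substitute:
  sigma = (425000 × 0.0667) / 0.00056
  sigma = 5.062 × 10⁷ Pa
Convert: sigma = 5.062 × 10⁷ Pa = 50.62 MPa
Final answer: sigma = 50.62 MPa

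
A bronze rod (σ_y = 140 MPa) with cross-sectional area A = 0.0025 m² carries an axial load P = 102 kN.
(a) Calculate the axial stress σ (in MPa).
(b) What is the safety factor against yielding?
(a) Axial stress σ = P/A. Convert P = 102 kN = 102000 N.
  σ = 102000 / 0.0025 = 4.08 × 10⁷ Pa = 40.8 MPa
(b) Safety factor SF = σ_y/σ = 140 / 40.8 = 3.431
Final answer: (a) σ = 40.8 MPa, (b) SF = 3.431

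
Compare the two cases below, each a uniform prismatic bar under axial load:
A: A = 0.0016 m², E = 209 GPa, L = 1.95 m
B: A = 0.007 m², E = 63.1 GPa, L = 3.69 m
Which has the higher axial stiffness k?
Model: a uniform prismatic bar under axial load, so k = (A·E) / L (SI units).
  A: k = (0.0016 × (2.09 × 10¹¹)) / 1.95 = 1.715 × 10⁸ N/m = 171.5 MN/m
  B: k = (0.007 × (6.31 × 10¹⁰)) / 3.69 = 1.197 × 10⁸ N/m = 119.7 MN/m
171.5 MN/m > 119.7 MN/m, so A is larger.
Final answer: A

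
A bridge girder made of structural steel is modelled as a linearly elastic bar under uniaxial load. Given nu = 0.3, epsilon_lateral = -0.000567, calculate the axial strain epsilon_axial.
Model: a linearly elastic bar under uniaxial load, so epsilon_lateral = -nu·epsilon_axial.
Solve for epsilon_axial: epsilon_axial = -epsilon_lateral / nu.
Substitute:
  epsilon_axial = -(-0.000567) / 0.3
  epsilon_axial = 0.00189
Final answer: epsilon_axial = 0.00189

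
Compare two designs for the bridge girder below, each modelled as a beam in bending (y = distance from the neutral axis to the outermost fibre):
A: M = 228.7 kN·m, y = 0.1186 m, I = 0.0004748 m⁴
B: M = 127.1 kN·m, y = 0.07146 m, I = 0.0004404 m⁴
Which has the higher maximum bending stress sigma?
Model: a beam in bending (y = distance from the neutral axis to the outermost fibre), so sigma = (M·y) / I (SI units).
  A: sigma = (228700 × 0.1186) / 0.0004748 = 5.713 × 10⁷ Pa = 57.13 MPa
  B: sigma = (127100 × 0.07146) / 0.0004404 = 2.062 × 10⁷ Pa = 20.62 MPa
57.13 MPa > 20.62 MPa, so A is larger.
Final answer: A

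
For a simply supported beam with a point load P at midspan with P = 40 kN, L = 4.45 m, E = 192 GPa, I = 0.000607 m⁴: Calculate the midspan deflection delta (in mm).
Model: a simply supported beam with a point load P at midspan, so delta = (P·L^3) / (48·E·I).
Convert to SI units:
  P = 40 kN = 40000 N
  E = 192 GPa = 1.92 × 10¹¹ Pa
Substitute:
  delta = (40000 × 4.45^3) / (48 × (1.92 × 10¹¹) × 0.000607)
  delta = 0.0006301 m
Convert: delta = 0.0006301 m = 0.6301 mm
Final answer: delta = 0.6301 mm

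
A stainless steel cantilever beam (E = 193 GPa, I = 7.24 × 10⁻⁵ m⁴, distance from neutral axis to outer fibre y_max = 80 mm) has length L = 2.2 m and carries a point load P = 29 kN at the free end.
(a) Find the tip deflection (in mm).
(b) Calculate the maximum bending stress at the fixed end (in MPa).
(a) Tip deflection of a cantilever with an end point load: δ = P·L^3 / (3·E·I). Convert P = 29 kN = 29000 N, E = 193 GPa = 1.93 × 10¹¹ Pa.
  δ = (29000 × 2.2^3) / (3 × (1.93 × 10¹¹) × (7.24 × 10⁻⁵)) = 0.007366 m = 7.366 mm
(b) Maximum bending moment at the fixed end: M = P·L = 29000 × 2.2 = 63800 N·m. Convert y_max = 80 mm = 0.08 m.
  σ = M·y_max / I = (63800 × 0.08) / (7.24 × 10⁻⁵) = 7.05 × 10⁷ Pa = 70.5 MPa
Final answer: (a) δ = 7.366 mm, (b) σ = 70.5 MPa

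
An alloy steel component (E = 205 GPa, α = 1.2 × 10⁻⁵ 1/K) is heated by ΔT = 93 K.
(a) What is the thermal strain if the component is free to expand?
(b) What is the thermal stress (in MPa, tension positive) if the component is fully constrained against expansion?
(a) Free thermal strain ε_th = α·ΔT = (1.2 × 10⁻⁵) × 93 = 0.001116
(b) Fully constrained, the expansion is suppressed, so σ = -E·α·ΔT. Convert E = 205 GPa = 2.05 × 10¹¹ Pa.
  σ = -(2.05 × 10¹¹) × (1.2 × 10⁻⁵) × 93 = -2.288 × 10⁸ Pa = -228.8 MPa (compressive)
Final answer: (a) ε_th = 0.001116, (b) σ = -228.8 MPa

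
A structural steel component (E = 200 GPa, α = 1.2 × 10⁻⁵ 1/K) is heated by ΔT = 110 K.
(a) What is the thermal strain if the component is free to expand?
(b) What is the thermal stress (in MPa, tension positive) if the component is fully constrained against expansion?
(a) Free thermal strain ε_th = α·ΔT = (1.2 × 10⁻⁵) × 110 = 0.00132
(b) Fully constrained, the expansion is suppressed, so σ = -E·α·ΔT. Convert E = 200 GPa = 2 × 10¹¹ Pa.
  σ = -(2 × 10¹¹) × (1.2 × 10⁻⁵) × 110 = -2.64 × 10⁸ Pa = -264 MPa (compressive)
Final answer: (a) ε_th = 0.00132, (b) σ = -264 MPa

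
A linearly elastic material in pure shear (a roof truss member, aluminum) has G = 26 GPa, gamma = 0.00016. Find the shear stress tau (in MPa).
Model: a linearly elastic material in pure shear, so tau = G·gamma.
Convert to SI units:
  G = 26 GPa = 2.6 × 10¹⁰ Pa
Substitute:
  tau = (2.6 × 10¹⁰) × 0.00016
  tau = 4.16 × 10⁶ Pa
Convert: tau = 4.16 × 10⁶ Pa = 4.16 MPa
Final answer: tau = 4.16 MPa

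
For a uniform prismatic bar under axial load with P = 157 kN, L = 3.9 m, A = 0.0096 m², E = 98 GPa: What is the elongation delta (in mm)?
Model: a uniform prismatic bar under axial load, so delta = (P·L) / (A·E).
Convert to SI units:
  P = 157 kN = 157000 N
  E = 98 GPa = 9.8 × 10¹⁰ Pa
Substitute:
  delta = (157000 × 3.9) / (0.0096 × (9.8 × 10¹⁰))
  delta = 0.0006508 m
Convert: delta = 0.0006508 m = 0.6508 mm
Final answer: delta = 0.6508 mm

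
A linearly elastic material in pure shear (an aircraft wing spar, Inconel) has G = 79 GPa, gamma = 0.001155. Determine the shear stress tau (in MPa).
Model: a linearly elastic material in pure shear, so tau = G·gamma.
Convert to SI units:
  G = 79 GPa = 7.9 × 10¹⁰ Pa
Substitute:
  tau = (7.9 × 10¹⁰) × 0.001155
  tau = 9.124 × 10⁷ Pa
Convert: tau = 9.124 × 10⁷ Pa = 91.24 MPa
Final answer: tau = 91.24 MPa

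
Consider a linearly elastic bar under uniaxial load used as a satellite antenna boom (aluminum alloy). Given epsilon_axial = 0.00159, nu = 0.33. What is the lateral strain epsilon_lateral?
Model: a linearly elastic bar under uniaxial load, so epsilon_lateral = -nu·epsilon_axial.
Substitute:
  epsilon_lateral = -(0.33 × 0.00159)
  epsilon_lateral = -0.0005247
Final answer: epsilon_lateral = -0.0005247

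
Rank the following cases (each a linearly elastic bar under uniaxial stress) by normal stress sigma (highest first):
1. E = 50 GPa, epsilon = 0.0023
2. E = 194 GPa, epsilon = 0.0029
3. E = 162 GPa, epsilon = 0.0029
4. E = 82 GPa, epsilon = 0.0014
Model: a linearly elastic bar under uniaxial stress, so sigma = E·epsilon (SI units).
  Case 1: sigma = (5 × 10¹⁰) × 0.0023 = 1.15 × 10⁸ Pa = 115 MPa
  Case 2: sigma = (1.94 × 10¹¹) × 0.0029 = 5.626 × 10⁸ Pa = 562.6 MPa
  Case 3: sigma = (1.62 × 10¹¹) × 0.0029 = 4.698 × 10⁸ Pa = 469.8 MPa
  Case 4: sigma = (8.2 × 10¹⁰) × 0.0014 = 1.148 × 10⁸ Pa = 114.8 MPa
Ordering: 562.6 MPa (case 2) > 469.8 MPa (case 3) > 115 MPa (case 1) > 114.8 MPa (case 4)
Final answer: 2, 3, 1, 4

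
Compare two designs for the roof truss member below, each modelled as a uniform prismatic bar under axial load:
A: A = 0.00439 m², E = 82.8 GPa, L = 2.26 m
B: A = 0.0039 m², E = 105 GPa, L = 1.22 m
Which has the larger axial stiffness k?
Model: a uniform prismatic bar under axial load, so k = (A·E) / L (SI units).
  A: k = (0.00439 × (8.28 × 10¹⁰)) / 2.26 = 1.608 × 10⁸ N/m = 160.8 MN/m
  B: k = (0.0039 × (1.05 × 10¹¹)) / 1.22 = 3.357 × 10⁸ N/m = 335.7 MN/m
335.7 MN/m > 160.8 MN/m, so B is larger.
Final answer: B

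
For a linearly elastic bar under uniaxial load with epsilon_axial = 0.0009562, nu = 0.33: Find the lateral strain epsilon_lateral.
Model: a linearly elastic bar under uniaxial load, so epsilon_lateral = -nu·epsilon_axial.
Substitute:
  epsilon_lateral = -(0.33 × 0.0009562)
  epsilon_lateral = -0.0003155
Final answer: epsilon_lateral = -0.0003155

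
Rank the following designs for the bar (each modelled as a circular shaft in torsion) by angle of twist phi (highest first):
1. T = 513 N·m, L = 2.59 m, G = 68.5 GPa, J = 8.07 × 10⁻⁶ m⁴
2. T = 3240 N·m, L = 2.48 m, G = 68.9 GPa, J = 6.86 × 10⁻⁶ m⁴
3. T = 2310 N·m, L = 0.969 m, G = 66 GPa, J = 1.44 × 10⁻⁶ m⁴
Model: a circular shaft in torsion, so phi = (T·L) / (G·J) (SI units).
  Case 1: phi = (513 × 2.59) / ((6.85 × 10¹⁰) × (8.07 × 10⁻⁶)) = 0.002404 rad = 0.1377°
  Case 2: phi = (3240 × 2.48) / ((6.89 × 10¹⁰) × (6.86 × 10⁻⁶)) = 0.017 rad = 0.974°
  Case 3: phi = (2310 × 0.969) / ((6.6 × 10¹⁰) × (1.44 × 10⁻⁶)) = 0.02355 rad = 1.349°
Ordering: 1.349° (case 3) > 0.974° (case 2) > 0.1377° (case 1)
Final answer: 3, 2, 1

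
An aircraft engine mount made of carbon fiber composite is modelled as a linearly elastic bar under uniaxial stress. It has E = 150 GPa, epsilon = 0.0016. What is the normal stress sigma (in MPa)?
Model: a linearly elastic bar under uniaxial stress, so sigma = E·epsilon.
Convert to SI units:
  E = 150 GPa = 1.5 × 10¹¹ Pa
Substitute:
  sigma = (1.5 × 10¹¹) × 0.0016
  sigma = 2.4 × 10⁸ Pa
Convert: sigma = 2.4 × 10⁸ Pa = 240 MPa
Final answer: sigma = 240 MPa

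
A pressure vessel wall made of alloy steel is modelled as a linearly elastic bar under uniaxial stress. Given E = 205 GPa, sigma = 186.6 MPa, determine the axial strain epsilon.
Model: a linearly elastic bar under uniaxial stress, so sigma = E·epsilon.
Solve for epsilon: epsilon = sigma / E.
Convert to SI units:
  E = 205 GPa = 2.05 × 10¹¹ Pa
  sigma = 186.6 MPa = 1.866 × 10⁸ Pa
Substitute:
  epsilon = (1.866 × 10⁸) / (2.05 × 10¹¹)
  epsilon = 0.0009102
Final answer: epsilon = 0.0009102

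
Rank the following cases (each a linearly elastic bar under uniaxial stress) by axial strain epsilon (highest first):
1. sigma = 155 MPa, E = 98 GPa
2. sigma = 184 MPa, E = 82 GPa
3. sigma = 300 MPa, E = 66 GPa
Model: a linearly elastic bar under uniaxial stress, so epsilon = sigma / E (SI units).
  Case 1: epsilon = (1.55 × 10⁸) / (9.8 × 10¹⁰) = 0.001582
  Case 2: epsilon = (1.84 × 10⁸) / (8.2 × 10¹⁰) = 0.002244
  Case 3: epsilon = (3 × 10⁸) / (6.6 × 10¹⁰) = 0.004545
Ordering: 0.004545 (case 3) > 0.002244 (case 2) > 0.001582 (case 1)
Final answer: 3, 2, 1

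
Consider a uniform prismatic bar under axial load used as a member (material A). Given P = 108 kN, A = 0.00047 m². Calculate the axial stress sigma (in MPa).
Model: a uniform prismatic bar under axial load, so sigma = P / A.
Convert to SI units:
  P = 108 kN = 108000 N
Substitute:
  sigma = 108000 / 0.00047
  sigma = 2.298 × 10⁸ Pa
Convert: sigma = 2.298 × 10⁸ Pa = 229.8 MPa
Final answer: sigma = 229.8 MPa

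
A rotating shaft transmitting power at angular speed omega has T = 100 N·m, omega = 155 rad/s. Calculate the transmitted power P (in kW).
Model: a rotating shaft transmitting power at angular speed omega, so P = T·omega.
Substitute:
  P = 100 × 155
  P = 15500 W
Convert: P = 15500 W = 15.5 kW
Final answer: P = 15.5 kW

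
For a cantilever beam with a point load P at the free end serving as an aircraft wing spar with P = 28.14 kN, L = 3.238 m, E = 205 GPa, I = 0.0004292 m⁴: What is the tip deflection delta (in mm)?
Model: a cantilever beam with a point load P at the free end, so delta = (P·L^3) / (3·E·I).
Convert to SI units:
  P = 28.14 kN = 28140 N
  E = 205 GPa = 2.05 × 10¹¹ Pa
Substitute:
  delta = (28140 × 3.238^3) / (3 × (2.05 × 10¹¹) × 0.0004292)
  delta = 0.003619 m
Convert: delta = 0.003619 m = 3.619 mm
Final answer: delta = 3.619 mm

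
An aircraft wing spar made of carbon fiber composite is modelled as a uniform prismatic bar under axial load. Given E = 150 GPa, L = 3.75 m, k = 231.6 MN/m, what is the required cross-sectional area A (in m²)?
Model: a uniform prismatic bar under axial load, so k = (A·E) / L.
Solve for A: A = (k·L) / E.
Convert to SI units:
  E = 150 GPa = 1.5 × 10¹¹ Pa
  k = 231.6 MN/m = 2.316 × 10⁸ N/m
Substitute:
  A = ((2.316 × 10⁸) × 3.75) / (1.5 × 10¹¹)
  A = 0.00579 m²
Final answer: A = 0.00579 m²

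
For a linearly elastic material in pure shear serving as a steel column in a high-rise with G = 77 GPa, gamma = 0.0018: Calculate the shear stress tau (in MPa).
Model: a linearly elastic material in pure shear, so tau = G·gamma.
Convert to SI units:
  G = 77 GPa = 7.7 × 10¹⁰ Pa
Substitute:
  tau = (7.7 × 10¹⁰) × 0.0018
  tau = 1.386 × 10⁸ Pa
Convert: tau = 1.386 × 10⁸ Pa = 138.6 MPa
Final answer: tau = 138.6 MPa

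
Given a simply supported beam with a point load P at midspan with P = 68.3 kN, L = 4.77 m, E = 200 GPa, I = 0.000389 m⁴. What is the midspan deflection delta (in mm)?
Model: a simply supported beam with a point load P at midspan, so delta = (P·L^3) / (48·E·I).
Convert to SI units:
  P = 68.3 kN = 68300 N
  E = 200 GPa = 2 × 10¹¹ Pa
Substitute:
  delta = (68300 × 4.77^3) / (48 × (2 × 10¹¹) × 0.000389)
  delta = 0.001985 m
Convert: delta = 0.001985 m = 1.985 mm
Final answer: delta = 1.985 mm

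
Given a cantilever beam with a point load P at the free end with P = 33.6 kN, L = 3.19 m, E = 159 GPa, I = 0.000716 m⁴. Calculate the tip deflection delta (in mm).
Model: a cantilever beam with a point load P at the free end, so delta = (P·L^3) / (3·E·I).
Convert to SI units:
  P = 33.6 kN = 33600 N
  E = 159 GPa = 1.59 × 10¹¹ Pa
Substitute:
  delta = (33600 × 3.19^3) / (3 × (1.59 × 10¹¹) × 0.000716)
  delta = 0.003194 m
Convert: delta = 0.003194 m = 3.194 mm
Final answer: delta = 3.194 mm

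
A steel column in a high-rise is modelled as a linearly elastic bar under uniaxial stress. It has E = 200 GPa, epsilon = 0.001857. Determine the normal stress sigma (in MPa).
Model: a linearly elastic bar under uniaxial stress, so sigma = E·epsilon.
Convert to SI units:
  E = 200 GPa = 2 × 10¹¹ Pa
Substitute:
  sigma = (2 × 10¹¹) × 0.001857
  sigma = 3.714 × 10⁸ Pa
Convert: sigma = 3.714 × 10⁸ Pa = 371.4 MPa
Final answer: sigma = 371.4 MPa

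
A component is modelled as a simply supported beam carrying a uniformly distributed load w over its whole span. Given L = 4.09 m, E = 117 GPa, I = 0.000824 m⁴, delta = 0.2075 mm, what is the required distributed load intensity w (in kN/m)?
Model: a simply supported beam carrying a uniformly distributed load w over its whole span, so delta = (5·w·L^4) / (384·E·I).
Solve for w: w = (384·delta·E·I) / (5·L^4).
Convert to SI units:
  E = 117 GPa = 1.17 × 10¹¹ Pa
  delta = 0.2075 mm = 0.0002075 m
Substitute:
  w = (384 × 0.0002075 × (1.17 × 10¹¹) × 0.000824) / (5 × 4.09^4)
  w = 5490 N/m
Convert: w = 5490 N/m = 5.49 kN/m
Final answer: w = 5.49 kN/m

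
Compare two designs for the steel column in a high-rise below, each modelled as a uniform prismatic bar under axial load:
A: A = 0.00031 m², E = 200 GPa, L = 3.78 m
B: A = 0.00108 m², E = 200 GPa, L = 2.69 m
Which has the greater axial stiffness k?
Model: a uniform prismatic bar under axial load, so k = (A·E) / L (SI units).
  A: k = (0.00031 × (2 × 10¹¹)) / 3.78 = 1.64 × 10⁷ N/m = 16.4 MN/m
  B: k = (0.00108 × (2 × 10¹¹)) / 2.69 = 8.03 × 10⁷ N/m = 80.3 MN/m
80.3 MN/m > 16.4 MN/m, so B is larger.
Final answer: B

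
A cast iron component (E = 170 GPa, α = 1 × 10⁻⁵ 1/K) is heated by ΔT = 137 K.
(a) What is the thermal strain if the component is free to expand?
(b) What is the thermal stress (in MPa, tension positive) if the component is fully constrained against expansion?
(a) Free thermal strain ε_th = α·ΔT = (1 × 10⁻⁵) × 137 = 0.00137
(b) Fully constrained, the expansion is suppressed, so σ = -E·α·ΔT. Convert E = 170 GPa = 1.7 × 10¹¹ Pa.
  σ = -(1.7 × 10¹¹) × (1 × 10⁻⁵) × 137 = -2.329 × 10⁸ Pa = -232.9 MPa (compressive)
Final answer: (a) ε_th = 0.00137, (b) σ = -232.9 MPa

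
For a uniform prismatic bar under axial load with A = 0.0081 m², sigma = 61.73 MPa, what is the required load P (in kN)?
Model: a uniform prismatic bar under axial load, so sigma = P / A.
Solve for P: P = sigma·A.
Convert to SI units:
  sigma = 61.73 MPa = 6.173 × 10⁷ Pa
Substitute:
  P = (6.173 × 10⁷) × 0.0081
  P = 500000 N
Convert: P = 500000 N = 500 kN
Final answer: P = 500 kN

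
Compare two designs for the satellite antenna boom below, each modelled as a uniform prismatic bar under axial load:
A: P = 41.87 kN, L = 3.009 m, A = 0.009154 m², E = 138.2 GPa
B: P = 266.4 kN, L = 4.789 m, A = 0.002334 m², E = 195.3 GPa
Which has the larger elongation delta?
Model: a uniform prismatic bar under axial load, so delta = (P·L) / (A·E) (SI units).
  A: delta = (41870 × 3.009) / (0.009154 × (1.382 × 10¹¹)) = 9.959 × 10⁻⁵ m = 0.09959 mm
  B: delta = (266400 × 4.789) / (0.002334 × (1.953 × 10¹¹)) = 0.002799 m = 2.799 mm
2.799 mm > 0.09959 mm, so B is larger.
Final answer: B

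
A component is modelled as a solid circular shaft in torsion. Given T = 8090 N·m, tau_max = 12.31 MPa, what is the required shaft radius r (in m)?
Model: a solid circular shaft in torsion, so tau_max = (2·T) / (π·r^3).
Solve for r: r = ((2·T) / (π·tau_max))^(1/3).
Convert to SI units:
  tau_max = 12.31 MPa = 1.231 × 10⁷ Pa
Substitute:
  r = ((2 × 8090) / (π × (1.231 × 10⁷)))^(1/3)
  r = 0.07479 m
Final answer: r = 0.07479 m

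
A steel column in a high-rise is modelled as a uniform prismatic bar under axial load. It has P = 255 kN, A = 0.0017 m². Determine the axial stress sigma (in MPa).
Model: a uniform prismatic bar under axial load, so sigma = P / A.
Convert to SI units:
  P = 255 kN = 255000 N
Substitute:
  sigma = 255000 / 0.0017
  sigma = 1.5 × 10⁸ Pa
Convert: sigma = 1.5 × 10⁸ Pa = 150 MPa
Final answer: sigma = 150 MPa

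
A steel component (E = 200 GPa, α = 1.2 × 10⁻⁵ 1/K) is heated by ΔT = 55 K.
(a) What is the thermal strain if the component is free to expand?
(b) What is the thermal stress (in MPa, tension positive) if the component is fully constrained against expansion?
(a) Free thermal strain ε_th = α·ΔT = (1.2 × 10⁻⁵) × 55 = 0.00066
(b) Fully constrained, the expansion is suppressed, so σ = -E·α·ΔT. Convert E = 200 GPa = 2 × 10¹¹ Pa.
  σ = -(2 × 10¹¹) × (1.2 × 10⁻⁵) × 55 = -1.32 × 10⁸ Pa = -132 MPa (compressive)
Final answer: (a) ε_th = 0.00066, (b) σ = -132 MPa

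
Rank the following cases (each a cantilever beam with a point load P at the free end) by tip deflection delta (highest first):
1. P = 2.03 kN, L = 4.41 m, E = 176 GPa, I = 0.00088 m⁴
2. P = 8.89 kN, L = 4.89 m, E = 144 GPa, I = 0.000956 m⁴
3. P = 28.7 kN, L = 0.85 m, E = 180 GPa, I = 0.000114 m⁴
Model: a cantilever beam with a point load P at the free end, so delta = (P·L^3) / (3·E·I) (SI units).
  Case 1: delta = (2030 × 4.41^3) / (3 × (1.76 × 10¹¹) × 0.00088) = 0.0003747 m = 0.3747 mm
  Case 2: delta = (8890 × 4.89^3) / (3 × (1.44 × 10¹¹) × 0.000956) = 0.002517 m = 2.517 mm
  Case 3: delta = (28700 × 0.85^3) / (3 × (1.8 × 10¹¹) × 0.000114) = 0.0002863 m = 0.2863 mm
Ordering: 2.517 mm (case 2) > 0.3747 mm (case 1) > 0.2863 mm (case 3)
Final answer: 2, 1, 3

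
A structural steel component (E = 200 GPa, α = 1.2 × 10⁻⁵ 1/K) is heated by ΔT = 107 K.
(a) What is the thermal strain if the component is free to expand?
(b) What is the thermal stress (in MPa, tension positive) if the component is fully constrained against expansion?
(a) Free thermal strain ε_th = α·ΔT = (1.2 × 10⁻⁵) × 107 = 0.001284
(b) Fully constrained, the expansion is suppressed, so σ = -E·α·ΔT. Convert E = 200 GPa = 2 × 10¹¹ Pa.
  σ = -(2 × 10¹¹) × (1.2 × 10⁻⁵) × 107 = -2.568 × 10⁸ Pa = -256.8 MPa (compressive)
Final answer: (a) ε_th = 0.001284, (b) σ = -256.8 MPa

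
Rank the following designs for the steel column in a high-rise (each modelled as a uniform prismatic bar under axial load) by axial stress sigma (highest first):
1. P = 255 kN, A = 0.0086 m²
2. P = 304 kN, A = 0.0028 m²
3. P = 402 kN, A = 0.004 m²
Model: a uniform prismatic bar under axial load, so sigma = P / A (SI units).
  Case 1: sigma = 255000 / 0.0086 = 2.965 × 10⁷ Pa = 29.65 MPa
  Case 2: sigma = 304000 / 0.0028 = 1.086 × 10⁸ Pa = 108.6 MPa
  Case 3: sigma = 402000 / 0.004 = 1.005 × 10⁸ Pa = 100.5 MPa
Ordering: 108.6 MPa (case 2) > 100.5 MPa (case 3) > 29.65 MPa (case 1)
Final answer: 2, 3, 1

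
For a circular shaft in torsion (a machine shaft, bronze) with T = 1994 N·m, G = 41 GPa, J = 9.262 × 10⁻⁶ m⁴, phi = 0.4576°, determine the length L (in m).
Model: a circular shaft in torsion, so phi = (T·L) / (G·J).
Solve for L: L = (phi·G·J) / T.
Convert to SI units:
  G = 41 GPa = 4.1 × 10¹⁰ Pa
  phi = 0.4576° = 0.007987 rad
Substitute:
  L = (0.007987 × (4.1 × 10¹⁰) × (9.262 × 10⁻⁶)) / 1994
  L = 1.521 m
Final answer: L = 1.521 m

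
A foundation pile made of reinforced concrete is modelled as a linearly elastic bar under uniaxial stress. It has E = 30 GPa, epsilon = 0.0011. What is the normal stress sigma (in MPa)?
Model: a linearly elastic bar under uniaxial stress, so sigma = E·epsilon.
Convert to SI units:
  E = 30 GPa = 3 × 10¹⁰ Pa
Substitute:
  sigma = (3 × 10¹⁰) × 0.0011
  sigma = 3.3 × 10⁷ Pa
Convert: sigma = 3.3 × 10⁷ Pa = 33 MPa
Final answer: sigma = 33 MPa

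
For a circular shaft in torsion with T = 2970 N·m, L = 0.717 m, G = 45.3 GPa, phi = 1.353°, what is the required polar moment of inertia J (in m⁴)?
Model: a circular shaft in torsion, so phi = (T·L) / (G·J).
Solve for J: J = (T·L) / (phi·G).
Convert to SI units:
  G = 45.3 GPa = 4.53 × 10¹⁰ Pa
  phi = 1.353° = 0.02361 rad
Substitute:
  J = (2970 × 0.717) / (0.02361 × (4.53 × 10¹⁰))
  J = 1.991 × 10⁻⁶ m⁴
Final answer: J = 1.991 × 10⁻⁶ m⁴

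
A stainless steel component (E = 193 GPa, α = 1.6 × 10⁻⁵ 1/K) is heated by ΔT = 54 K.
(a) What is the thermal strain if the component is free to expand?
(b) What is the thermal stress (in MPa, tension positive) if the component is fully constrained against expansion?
(a) Free thermal strain ε_th = α·ΔT = (1.6 × 10⁻⁵) × 54 = 0.000864
(b) Fully constrained, the expansion is suppressed, so σ = -E·α·ΔT. Convert E = 193 GPa = 1.93 × 10¹¹ Pa.
  σ = -(1.93 × 10¹¹) × (1.6 × 10⁻⁵) × 54 = -1.668 × 10⁸ Pa = -166.8 MPa (compressive)
Final answer: (a) ε_th = 0.000864, (b) σ = -166.8 MPa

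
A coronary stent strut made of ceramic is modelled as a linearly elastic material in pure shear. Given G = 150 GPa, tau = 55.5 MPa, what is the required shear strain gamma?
Model: a linearly elastic material in pure shear, so tau = G·gamma.
Solve for gamma: gamma = tau / G.
Convert to SI units:
  G = 150 GPa = 1.5 × 10¹¹ Pa
  tau = 55.5 MPa = 5.55 × 10⁷ Pa
Substitute:
  gamma = (5.55 × 10⁷) / (1.5 × 10¹¹)
  gamma = 0.00037
Final answer: gamma = 0.00037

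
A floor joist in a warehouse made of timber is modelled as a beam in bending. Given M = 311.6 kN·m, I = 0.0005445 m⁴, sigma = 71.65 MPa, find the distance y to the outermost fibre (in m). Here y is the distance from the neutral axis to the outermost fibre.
Model: a beam in bending, so sigma = (M·y) / I.
Solve for y: y = (sigma·I) / M.
Convert to SI units:
  M = 311.6 kN·m = 311600 N·m
  sigma = 71.65 MPa = 7.165 × 10⁷ Pa
Substitute:
  y = ((7.165 × 10⁷) × 0.0005445) / 311600
  y = 0.1252 m
Final answer: y = 0.1252 m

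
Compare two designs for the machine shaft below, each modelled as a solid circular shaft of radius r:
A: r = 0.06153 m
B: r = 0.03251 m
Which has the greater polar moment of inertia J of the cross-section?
Model: a solid circular shaft of radius r, so J = (π·r^4) / 2 (SI units).
  A: J = (π × 0.06153^4) / 2 = 2.251 × 10⁻⁵ m⁴
  B: J = (π × 0.03251^4) / 2 = 1.755 × 10⁻⁶ m⁴
2.251 × 10⁻⁵ m⁴ > 1.755 × 10⁻⁶ m⁴, so A is larger.
Final answer: A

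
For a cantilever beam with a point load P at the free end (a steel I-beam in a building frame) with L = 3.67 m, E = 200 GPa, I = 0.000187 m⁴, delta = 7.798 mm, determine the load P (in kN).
Model: a cantilever beam with a point load P at the free end, so delta = (P·L^3) / (3·E·I).
Solve for P: P = (3·delta·E·I) / L^3.
Convert to SI units:
  E = 200 GPa = 2 × 10¹¹ Pa
  delta = 7.798 mm = 0.007798 m
Substitute:
  P = (3 × 0.007798 × (2 × 10¹¹) × 0.000187) / 3.67^3
  P = 17700 N
Convert: P = 17700 N = 17.7 kN
Final answer: P = 17.7 kN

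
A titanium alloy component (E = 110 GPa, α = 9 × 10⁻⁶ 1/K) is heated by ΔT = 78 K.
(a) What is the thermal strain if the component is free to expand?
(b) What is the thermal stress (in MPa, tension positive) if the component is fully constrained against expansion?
(a) Free thermal strain ε_th = α·ΔT = (9 × 10⁻⁶) × 78 = 0.000702
(b) Fully constrained, the expansion is suppressed, so σ = -E·α·ΔT. Convert E = 110 GPa = 1.1 × 10¹¹ Pa.
  σ = -(1.1 × 10¹¹) × (9 × 10⁻⁶) × 78 = -7.722 × 10⁷ Pa = -77.22 MPa (compressive)
Final answer: (a) ε_th = 0.000702, (b) σ = -77.22 MPa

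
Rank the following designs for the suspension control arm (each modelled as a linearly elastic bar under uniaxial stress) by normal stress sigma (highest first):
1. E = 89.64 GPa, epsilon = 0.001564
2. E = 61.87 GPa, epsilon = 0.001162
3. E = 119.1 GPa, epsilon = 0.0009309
Model: a linearly elastic bar under uniaxial stress, so sigma = E·epsilon (SI units).
  Case 1: sigma = (8.964 × 10¹⁰) × 0.001564 = 1.402 × 10⁸ Pa = 140.2 MPa
  Case 2: sigma = (6.187 × 10¹⁰) × 0.001162 = 7.189 × 10⁷ Pa = 71.89 MPa
  Case 3: sigma = (1.191 × 10¹¹) × 0.0009309 = 1.109 × 10⁸ Pa = 110.9 MPa
Ordering: 140.2 MPa (case 1) > 110.9 MPa (case 3) > 71.89 MPa (case 2)
Final answer: 1, 3, 2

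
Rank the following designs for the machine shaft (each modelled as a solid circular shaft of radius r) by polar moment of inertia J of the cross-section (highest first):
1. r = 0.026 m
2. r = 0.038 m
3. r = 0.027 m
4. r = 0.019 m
Model: a solid circular shaft of radius r, so J = (π·r^4) / 2 (SI units).
  Case 1: J = (π × 0.026^4) / 2 = 7.178 × 10⁻⁷ m⁴
  Case 2: J = (π × 0.038^4) / 2 = 3.275 × 10⁻⁶ m⁴
  Case 3: J = (π × 0.027^4) / 2 = 8.348 × 10⁻⁷ m⁴
  Case 4: J = (π × 0.019^4) / 2 = 2.047 × 10⁻⁷ m⁴
Ordering: 3.275 × 10⁻⁶ m⁴ (case 2) > 8.348 × 10⁻⁷ m⁴ (case 3) > 7.178 × 10⁻⁷ m⁴ (case 1) > 2.047 × 10⁻⁷ m⁴ (case 4)
Final answer: 2, 3, 1, 4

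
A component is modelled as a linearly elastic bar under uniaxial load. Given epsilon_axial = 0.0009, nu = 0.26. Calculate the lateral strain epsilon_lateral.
Model: a linearly elastic bar under uniaxial load, so epsilon_lateral = -nu·epsilon_axial.
Substitute:
  epsilon_lateral = -(0.26 × 0.0009)
  epsilon_lateral = -0.000234
Final answer: epsilon_lateral = -0.000234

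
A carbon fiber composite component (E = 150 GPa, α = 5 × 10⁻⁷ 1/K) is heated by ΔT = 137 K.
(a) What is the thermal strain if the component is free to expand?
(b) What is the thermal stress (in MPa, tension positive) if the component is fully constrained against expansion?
(a) Free thermal strain ε_th = α·ΔT = (5 × 10⁻⁷) × 137 = 6.85 × 10⁻⁵
(b) Fully constrained, the expansion is suppressed, so σ = -E·α·ΔT. Convert E = 150 GPa = 1.5 × 10¹¹ Pa.
  σ = -(1.5 × 10¹¹) × (5 × 10⁻⁷) × 137 = -1.028 × 10⁷ Pa = -10.28 MPa (compressive)
Final answer: (a) ε_th = 6.85 × 10⁻⁵, (b) σ = -10.28 MPa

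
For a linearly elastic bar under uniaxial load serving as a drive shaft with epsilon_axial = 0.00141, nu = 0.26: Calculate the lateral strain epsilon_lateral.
Model: a linearly elastic bar under uniaxial load, so epsilon_lateral = -nu·epsilon_axial.
Substitute:
  epsilon_lateral = -(0.26 × 0.00141)
  epsilon_lateral = -0.0003666
Final answer: epsilon_lateral = -0.0003666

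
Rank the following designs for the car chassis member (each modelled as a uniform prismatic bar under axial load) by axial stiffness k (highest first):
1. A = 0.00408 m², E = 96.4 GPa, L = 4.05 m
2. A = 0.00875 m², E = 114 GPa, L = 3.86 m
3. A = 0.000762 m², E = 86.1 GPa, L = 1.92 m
Model: a uniform prismatic bar under axial load, so k = (A·E) / L (SI units).
  Case 1: k = (0.00408 × (9.64 × 10¹⁰)) / 4.05 = 9.711 × 10⁷ N/m = 97.11 MN/m
  Case 2: k = (0.00875 × (1.14 × 10¹¹)) / 3.86 = 2.584 × 10⁸ N/m = 258.4 MN/m
  Case 3: k = (0.000762 × (8.61 × 10¹⁰)) / 1.92 = 3.417 × 10⁷ N/m = 34.17 MN/m
Ordering: 258.4 MN/m (case 2) > 97.11 MN/m (case 1) > 34.17 MN/m (case 3)
Final answer: 2, 1, 3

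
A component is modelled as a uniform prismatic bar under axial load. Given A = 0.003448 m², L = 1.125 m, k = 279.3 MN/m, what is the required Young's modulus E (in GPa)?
Model: a uniform prismatic bar under axial load, so k = (A·E) / L.
Solve for E: E = (k·L) / A.
Convert to SI units:
  k = 279.3 MN/m = 2.793 × 10⁸ N/m
Substitute:
  E = ((2.793 × 10⁸) × 1.125) / 0.003448
  E = 9.113 × 10¹⁰ Pa
Convert: E = 9.113 × 10¹⁰ Pa = 91.13 GPa
Final answer: E = 91.13 GPa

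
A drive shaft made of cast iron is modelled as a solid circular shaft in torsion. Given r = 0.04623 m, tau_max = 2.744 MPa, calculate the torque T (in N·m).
Model: a solid circular shaft in torsion, so tau_max = (2·T) / (π·r^3).
Solve for T: T = (π·tau_max·r^3) / 2.
Convert to SI units:
  tau_max = 2.744 MPa = 2.744 × 10⁶ Pa
Substitute:
  T = (π × (2.744 × 10⁶) × 0.04623^3) / 2
  T = 425.9 N·m
Final answer: T = 425.9 N·m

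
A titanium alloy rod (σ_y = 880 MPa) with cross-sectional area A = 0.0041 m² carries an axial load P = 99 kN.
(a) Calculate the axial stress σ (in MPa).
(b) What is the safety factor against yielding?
(a) Axial stress σ = P/A. Convert P = 99 kN = 99000 N.
  σ = 99000 / 0.0041 = 2.415 × 10⁷ Pa = 24.15 MPa
(b) Safety factor SF = σ_y/σ = 880 / 24.15 = 36.44
Final answer: (a) σ = 24.15 MPa, (b) SF = 36.44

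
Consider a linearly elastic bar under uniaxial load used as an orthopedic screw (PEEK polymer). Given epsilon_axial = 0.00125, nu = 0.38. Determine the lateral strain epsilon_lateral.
Model: a linearly elastic bar under uniaxial load, so epsilon_lateral = -nu·epsilon_axial.
Substitute:
  epsilon_lateral = -(0.38 × 0.00125)
  epsilon_lateral = -0.000475
Final answer: epsilon_lateral = -0.000475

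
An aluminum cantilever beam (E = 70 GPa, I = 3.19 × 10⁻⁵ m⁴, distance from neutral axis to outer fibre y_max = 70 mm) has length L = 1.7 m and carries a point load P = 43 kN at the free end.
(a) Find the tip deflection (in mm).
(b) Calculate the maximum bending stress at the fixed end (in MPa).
(a) Tip deflection of a cantilever with an end point load: δ = P·L^3 / (3·E·I). Convert P = 43 kN = 43000 N, E = 70 GPa = 7 × 10¹⁰ Pa.
  δ = (43000 × 1.7^3) / (3 × (7 × 10¹⁰) × (3.19 × 10⁻⁵)) = 0.03154 m = 31.54 mm
(b) Maximum bending moment at the fixed end: M = P·L = 43000 × 1.7 = 73100 N·m. Convert y_max = 70 mm = 0.07 m.
  σ = M·y_max / I = (73100 × 0.07) / (3.19 × 10⁻⁵) = 1.604 × 10⁸ Pa = 160.4 MPa
Final answer: (a) δ = 31.54 mm, (b) σ = 160.4 MPa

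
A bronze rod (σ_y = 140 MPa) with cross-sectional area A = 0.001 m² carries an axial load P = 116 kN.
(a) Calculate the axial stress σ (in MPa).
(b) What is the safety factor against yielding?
(a) Axial stress σ = P/A. Convert P = 116 kN = 116000 N.
  σ = 116000 / 0.001 = 1.16 × 10⁸ Pa = 116 MPa
(b) Safety factor SF = σ_y/σ = 140 / 116 = 1.207
Final answer: (a) σ = 116 MPa, (b) SF = 1.207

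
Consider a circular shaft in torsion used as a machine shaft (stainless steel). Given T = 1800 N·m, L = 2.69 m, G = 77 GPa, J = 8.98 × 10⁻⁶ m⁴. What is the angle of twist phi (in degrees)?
Model: a circular shaft in torsion, so phi = (T·L) / (G·J).
Convert to SI units:
  G = 77 GPa = 7.7 × 10¹⁰ Pa
Substitute:
  phi = (1800 × 2.69) / ((7.7 × 10¹⁰) × (8.98 × 10⁻⁶))
  phi = 0.007003 rad
Convert to degrees: phi = 0.007003 × 180/π = 0.4012°
Final answer: phi = 0.4012°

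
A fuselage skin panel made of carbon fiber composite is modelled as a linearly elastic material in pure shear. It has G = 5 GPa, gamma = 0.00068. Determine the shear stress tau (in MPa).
Model: a linearly elastic material in pure shear, so tau = G·gamma.
Convert to SI units:
  G = 5 GPa = 5 × 10⁹ Pa
Substitute:
  tau = (5 × 10⁹) × 0.00068
  tau = 3.4 × 10⁶ Pa
Convert: tau = 3.4 × 10⁶ Pa = 3.4 MPa
Final answer: tau = 3.4 MPa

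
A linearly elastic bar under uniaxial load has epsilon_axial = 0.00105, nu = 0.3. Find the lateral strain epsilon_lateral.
Model: a linearly elastic bar under uniaxial load, so epsilon_lateral = -nu·epsilon_axial.
Substitute:
  epsilon_lateral = -(0.3 × 0.00105)
  epsilon_lateral = -0.000315
Final answer: epsilon_lateral = -0.000315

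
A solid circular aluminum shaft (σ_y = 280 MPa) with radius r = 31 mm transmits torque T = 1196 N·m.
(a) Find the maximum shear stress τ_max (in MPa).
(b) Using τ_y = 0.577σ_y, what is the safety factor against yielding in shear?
(a) For a solid circular shaft, τ_max = T·r/J with J = π·r^4/2, i.e. τ_max = 2·T / (π·r^3). Convert r = 31 mm = 0.031 m.
  τ_max = (2 × 1196) / (π × 0.031^3) = 2.556 × 10⁷ Pa = 25.56 MPa
(b) τ_y = 0.577 × 280 = 161.56 MPa
  SF = τ_y/τ_max = 161.56 / 25.56 = 6.321
Final answer: (a) τ_max = 25.56 MPa, (b) SF = 6.321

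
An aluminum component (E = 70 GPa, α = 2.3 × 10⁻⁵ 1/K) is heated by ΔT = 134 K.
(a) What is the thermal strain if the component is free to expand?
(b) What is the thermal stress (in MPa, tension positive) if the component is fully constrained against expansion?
(a) Free thermal strain ε_th = α·ΔT = (2.3 × 10⁻⁵) × 134 = 0.003082
(b) Fully constrained, the expansion is suppressed, so σ = -E·α·ΔT. Convert E = 70 GPa = 7 × 10¹⁰ Pa.
  σ = -(7 × 10¹⁰) × (2.3 × 10⁻⁵) × 134 = -2.157 × 10⁸ Pa = -215.7 MPa (compressive)
Final answer: (a) ε_th = 0.003082, (b) σ = -215.7 MPa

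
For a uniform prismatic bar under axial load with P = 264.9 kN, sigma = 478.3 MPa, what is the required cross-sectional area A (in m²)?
Model: a uniform prismatic bar under axial load, so sigma = P / A.
Solve for A: A = P / sigma.
Convert to SI units:
  P = 264.9 kN = 264900 N
  sigma = 478.3 MPa = 4.783 × 10⁸ Pa
Substitute:
  A = 264900 / (4.783 × 10⁸)
  A = 0.0005538 m²
Final answer: A = 0.0005538 m²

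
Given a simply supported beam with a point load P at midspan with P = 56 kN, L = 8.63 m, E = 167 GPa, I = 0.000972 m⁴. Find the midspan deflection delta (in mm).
Model: a simply supported beam with a point load P at midspan, so delta = (P·L^3) / (48·E·I).
Convert to SI units:
  P = 56 kN = 56000 N
  E = 167 GPa = 1.67 × 10¹¹ Pa
Substitute:
  delta = (56000 × 8.63^3) / (48 × (1.67 × 10¹¹) × 0.000972)
  delta = 0.00462 m
Convert: delta = 0.00462 m = 4.62 mm
Final answer: delta = 4.62 mm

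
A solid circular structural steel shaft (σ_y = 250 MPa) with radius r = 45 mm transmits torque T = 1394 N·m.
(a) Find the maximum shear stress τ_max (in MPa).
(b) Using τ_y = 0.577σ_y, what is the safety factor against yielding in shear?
(a) For a solid circular shaft, τ_max = T·r/J with J = π·r^4/2, i.e. τ_max = 2·T / (π·r^3). Convert r = 45 mm = 0.045 m.
  τ_max = (2 × 1394) / (π × 0.045^3) = 9.739 × 10⁶ Pa = 9.739 MPa
(b) τ_y = 0.577 × 250 = 144.25 MPa
  SF = τ_y/τ_max = 144.25 / 9.739 = 14.81
Final answer: (a) τ_max = 9.739 MPa, (b) SF = 14.81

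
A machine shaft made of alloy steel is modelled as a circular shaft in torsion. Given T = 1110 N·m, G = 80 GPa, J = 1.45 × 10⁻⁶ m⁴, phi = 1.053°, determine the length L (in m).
Model: a circular shaft in torsion, so phi = (T·L) / (G·J).
Solve for L: L = (phi·G·J) / T.
Convert to SI units:
  G = 80 GPa = 8 × 10¹⁰ Pa
  phi = 1.053° = 0.01838 rad
Substitute:
  L = (0.01838 × (8 × 10¹⁰) × (1.45 × 10⁻⁶)) / 1110
  L = 1.921 m
Final answer: L = 1.921 m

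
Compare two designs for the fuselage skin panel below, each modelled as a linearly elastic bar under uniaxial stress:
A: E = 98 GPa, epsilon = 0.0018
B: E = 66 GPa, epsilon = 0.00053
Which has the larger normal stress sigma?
Model: a linearly elastic bar under uniaxial stress, so sigma = E·epsilon (SI units).
  A: sigma = (9.8 × 10¹⁰) × 0.0018 = 1.764 × 10⁸ Pa = 176.4 MPa
  B: sigma = (6.6 × 10¹⁰) × 0.00053 = 3.498 × 10⁷ Pa = 34.98 MPa
176.4 MPa > 34.98 MPa, so A is larger.
Final answer: A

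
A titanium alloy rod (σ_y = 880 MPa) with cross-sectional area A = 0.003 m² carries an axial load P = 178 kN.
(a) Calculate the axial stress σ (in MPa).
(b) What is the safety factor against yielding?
(a) Axial stress σ = P/A. Convert P = 178 kN = 178000 N.
  σ = 178000 / 0.003 = 5.933 × 10⁷ Pa = 59.33 MPa
(b) Safety factor SF = σ_y/σ = 880 / 59.33 = 14.83
Final answer: (a) σ = 59.33 MPa, (b) SF = 14.83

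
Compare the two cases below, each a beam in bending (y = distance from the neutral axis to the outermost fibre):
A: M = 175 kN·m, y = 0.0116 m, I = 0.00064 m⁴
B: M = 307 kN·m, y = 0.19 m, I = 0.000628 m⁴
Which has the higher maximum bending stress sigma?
Model: a beam in bending (y = distance from the neutral axis to the outermost fibre), so sigma = (M·y) / I (SI units).
  A: sigma = (175000 × 0.0116) / 0.00064 = 3.172 × 10⁶ Pa = 3.172 MPa
  B: sigma = (307000 × 0.19) / 0.000628 = 9.288 × 10⁷ Pa = 92.88 MPa
92.88 MPa > 3.172 MPa, so B is larger.
Final answer: B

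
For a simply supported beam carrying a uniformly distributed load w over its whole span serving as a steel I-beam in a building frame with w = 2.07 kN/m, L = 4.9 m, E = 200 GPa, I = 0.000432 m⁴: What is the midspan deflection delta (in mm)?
Model: a simply supported beam carrying a uniformly distributed load w over its whole span, so delta = (5·w·L^4) / (384·E·I).
Convert to SI units:
  w = 2.07 kN/m = 2070 N/m
  E = 200 GPa = 2 × 10¹¹ Pa
Substitute:
  delta = (5 × 2070 × 4.9^4) / (384 × (2 × 10¹¹) × 0.000432)
  delta = 0.0001798 m
Convert: delta = 0.0001798 m = 0.1798 mm
Final answer: delta = 0.1798 mm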